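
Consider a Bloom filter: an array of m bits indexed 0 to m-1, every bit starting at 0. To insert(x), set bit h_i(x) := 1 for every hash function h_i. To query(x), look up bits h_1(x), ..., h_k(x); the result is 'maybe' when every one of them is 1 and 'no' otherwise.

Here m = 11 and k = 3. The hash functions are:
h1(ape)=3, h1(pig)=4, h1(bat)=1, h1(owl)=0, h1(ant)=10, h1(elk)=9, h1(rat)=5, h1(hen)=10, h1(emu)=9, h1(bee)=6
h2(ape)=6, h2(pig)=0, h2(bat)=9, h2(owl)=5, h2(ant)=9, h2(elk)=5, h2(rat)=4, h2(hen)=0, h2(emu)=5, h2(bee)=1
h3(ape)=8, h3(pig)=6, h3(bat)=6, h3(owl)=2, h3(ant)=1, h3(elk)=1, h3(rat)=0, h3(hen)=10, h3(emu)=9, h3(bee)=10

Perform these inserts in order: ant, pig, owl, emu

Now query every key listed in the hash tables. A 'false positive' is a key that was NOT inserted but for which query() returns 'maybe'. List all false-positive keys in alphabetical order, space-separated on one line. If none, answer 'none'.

Answer: bat bee elk hen rat

Derivation:
Start: bits=00000000000
After insert 'ant': sets bits 1 9 10 -> bits=01000000011
After insert 'pig': sets bits 0 4 6 -> bits=11001010011
After insert 'owl': sets bits 0 2 5 -> bits=11101110011
After insert 'emu': sets bits 5 9 -> bits=11101110011
Not inserted: ape bat bee elk hen rat — query each against bits=11101110011:
query ape: checks bit3=0, bit6=1, bit8=0 (has a 0) -> no => not a false positive
query bat: checks bit1=1, bit6=1, bit9=1 (all 1) -> maybe => FALSE POSITIVE
query bee: checks bit1=1, bit6=1, bit10=1 (all 1) -> maybe => FALSE POSITIVE
query elk: checks bit1=1, bit5=1, bit9=1 (all 1) -> maybe => FALSE POSITIVE
query hen: checks bit0=1, bit10=1 (all 1) -> maybe => FALSE POSITIVE
query rat: checks bit0=1, bit4=1, bit5=1 (all 1) -> maybe => FALSE POSITIVE
False positives (alphabetical): bat bee elk hen rat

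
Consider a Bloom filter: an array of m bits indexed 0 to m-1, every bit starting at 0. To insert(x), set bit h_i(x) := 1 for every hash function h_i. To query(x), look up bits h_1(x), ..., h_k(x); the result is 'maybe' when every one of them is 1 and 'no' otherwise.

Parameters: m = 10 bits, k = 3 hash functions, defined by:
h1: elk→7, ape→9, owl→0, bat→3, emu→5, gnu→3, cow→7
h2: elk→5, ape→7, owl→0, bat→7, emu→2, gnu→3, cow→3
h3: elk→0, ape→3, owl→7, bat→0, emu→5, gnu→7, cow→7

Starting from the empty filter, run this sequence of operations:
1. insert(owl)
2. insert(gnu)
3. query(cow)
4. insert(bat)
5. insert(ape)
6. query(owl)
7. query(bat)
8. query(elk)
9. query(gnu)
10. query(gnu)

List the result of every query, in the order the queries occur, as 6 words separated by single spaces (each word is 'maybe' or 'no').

Start: bits=0000000000
Op 1: insert owl -> sets bits 0 7 -> bits=1000000100
Op 2: insert gnu -> sets bits 3 7 -> bits=1001000100
Op 3: query cow -> checks bit3=1, bit7=1 (all 1) -> maybe
Op 4: insert bat -> sets bits 0 3 7 -> bits=1001000100
Op 5: insert ape -> sets bits 3 7 9 -> bits=1001000101
Op 6: query owl -> checks bit0=1, bit7=1 (all 1) -> maybe
Op 7: query bat -> checks bit0=1, bit3=1, bit7=1 (all 1) -> maybe
Op 8: query elk -> checks bit0=1, bit5=0, bit7=1 (has a 0) -> no
Op 9: query gnu -> checks bit3=1, bit7=1 (all 1) -> maybe
Op 10: query gnu -> checks bit3=1, bit7=1 (all 1) -> maybe
Query results in order: maybe maybe maybe no maybe maybe

Answer: maybe maybe maybe no maybe maybe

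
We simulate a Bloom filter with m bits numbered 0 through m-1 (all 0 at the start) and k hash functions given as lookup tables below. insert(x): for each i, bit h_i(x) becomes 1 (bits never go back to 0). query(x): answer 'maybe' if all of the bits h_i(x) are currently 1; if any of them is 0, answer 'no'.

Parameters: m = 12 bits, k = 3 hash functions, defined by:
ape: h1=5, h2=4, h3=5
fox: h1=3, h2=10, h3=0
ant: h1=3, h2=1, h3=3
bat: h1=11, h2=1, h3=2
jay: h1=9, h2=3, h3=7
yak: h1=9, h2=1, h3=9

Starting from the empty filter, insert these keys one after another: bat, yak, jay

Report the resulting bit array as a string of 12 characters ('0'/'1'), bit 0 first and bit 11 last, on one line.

Answer: 011100010101

Derivation:
Start: bits=000000000000
After insert 'bat': sets bits 1 2 11 -> bits=011000000001
After insert 'yak': sets bits 1 9 -> bits=011000000101
After insert 'jay': sets bits 3 7 9 -> bits=011100010101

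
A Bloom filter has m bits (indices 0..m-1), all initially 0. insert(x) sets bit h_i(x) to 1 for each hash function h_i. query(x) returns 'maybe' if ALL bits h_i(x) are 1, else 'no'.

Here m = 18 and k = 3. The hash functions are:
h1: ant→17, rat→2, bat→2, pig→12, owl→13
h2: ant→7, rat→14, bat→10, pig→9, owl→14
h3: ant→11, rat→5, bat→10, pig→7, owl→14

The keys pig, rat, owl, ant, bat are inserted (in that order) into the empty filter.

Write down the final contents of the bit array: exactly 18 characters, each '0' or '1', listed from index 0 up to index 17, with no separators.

Start: bits=000000000000000000
After insert 'pig': sets bits 7 9 12 -> bits=000000010100100000
After insert 'rat': sets bits 2 5 14 -> bits=001001010100101000
After insert 'owl': sets bits 13 14 -> bits=001001010100111000
After insert 'ant': sets bits 7 11 17 -> bits=001001010101111001
After insert 'bat': sets bits 2 10 -> bits=001001010111111001

Answer: 001001010111111001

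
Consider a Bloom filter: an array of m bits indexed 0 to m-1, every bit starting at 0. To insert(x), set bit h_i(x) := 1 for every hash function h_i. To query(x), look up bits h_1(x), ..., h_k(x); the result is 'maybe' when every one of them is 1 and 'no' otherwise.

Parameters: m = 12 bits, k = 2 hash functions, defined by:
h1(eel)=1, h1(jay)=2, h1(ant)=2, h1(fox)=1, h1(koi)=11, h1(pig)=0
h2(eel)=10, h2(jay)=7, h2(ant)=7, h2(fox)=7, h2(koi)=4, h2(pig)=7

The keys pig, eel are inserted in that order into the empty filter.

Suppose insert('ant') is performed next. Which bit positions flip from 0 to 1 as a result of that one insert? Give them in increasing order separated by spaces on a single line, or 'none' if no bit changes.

Answer: 2

Derivation:
Start: bits=000000000000
After insert 'pig': sets bits 0 7 -> bits=100000010000
After insert 'eel': sets bits 1 10 -> bits=110000010010
insert 'ant' would touch bits 2 7; currently bit2=0, bit7=1
Bits that are 0 among those (would change 0->1): 2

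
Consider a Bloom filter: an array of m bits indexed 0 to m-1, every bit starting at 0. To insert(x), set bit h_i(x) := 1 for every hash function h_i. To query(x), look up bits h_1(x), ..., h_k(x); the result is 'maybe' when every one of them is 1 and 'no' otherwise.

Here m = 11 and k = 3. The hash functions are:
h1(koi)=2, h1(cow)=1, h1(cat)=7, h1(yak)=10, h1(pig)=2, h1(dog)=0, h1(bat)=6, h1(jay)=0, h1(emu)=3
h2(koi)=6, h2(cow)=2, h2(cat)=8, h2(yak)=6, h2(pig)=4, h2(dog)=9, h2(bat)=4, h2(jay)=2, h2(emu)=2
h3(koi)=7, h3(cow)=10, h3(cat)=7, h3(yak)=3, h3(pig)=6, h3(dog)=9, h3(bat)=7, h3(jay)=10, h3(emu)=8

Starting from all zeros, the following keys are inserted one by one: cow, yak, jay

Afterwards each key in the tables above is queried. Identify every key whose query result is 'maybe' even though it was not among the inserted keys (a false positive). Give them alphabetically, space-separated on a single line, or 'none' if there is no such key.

Answer: none

Derivation:
Start: bits=00000000000
After insert 'cow': sets bits 1 2 10 -> bits=01100000001
After insert 'yak': sets bits 3 6 10 -> bits=01110010001
After insert 'jay': sets bits 0 2 10 -> bits=11110010001
Not inserted: bat cat dog emu koi pig — query each against bits=11110010001:
query bat: checks bit4=0, bit6=1, bit7=0 (has a 0) -> no => not a false positive
query cat: checks bit7=0, bit8=0 (has a 0) -> no => not a false positive
query dog: checks bit0=1, bit9=0 (has a 0) -> no => not a false positive
query emu: checks bit2=1, bit3=1, bit8=0 (has a 0) -> no => not a false positive
query koi: checks bit2=1, bit6=1, bit7=0 (has a 0) -> no => not a false positive
query pig: checks bit2=1, bit4=0, bit6=1 (has a 0) -> no => not a false positive
False positives (alphabetical): none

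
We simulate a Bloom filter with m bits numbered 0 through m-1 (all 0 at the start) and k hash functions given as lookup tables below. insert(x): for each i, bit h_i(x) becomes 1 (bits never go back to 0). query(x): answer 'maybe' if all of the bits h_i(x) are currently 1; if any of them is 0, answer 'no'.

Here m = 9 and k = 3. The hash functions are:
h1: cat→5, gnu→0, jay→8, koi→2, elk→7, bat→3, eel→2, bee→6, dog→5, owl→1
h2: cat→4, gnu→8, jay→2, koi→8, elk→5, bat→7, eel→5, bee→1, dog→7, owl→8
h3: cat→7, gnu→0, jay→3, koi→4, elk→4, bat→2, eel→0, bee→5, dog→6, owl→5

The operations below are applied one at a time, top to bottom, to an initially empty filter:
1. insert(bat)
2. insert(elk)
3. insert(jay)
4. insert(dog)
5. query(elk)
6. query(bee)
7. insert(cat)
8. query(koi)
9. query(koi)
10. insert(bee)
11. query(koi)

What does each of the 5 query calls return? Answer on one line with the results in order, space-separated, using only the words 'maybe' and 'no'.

Start: bits=000000000
Op 1: insert bat -> sets bits 2 3 7 -> bits=001100010
Op 2: insert elk -> sets bits 4 5 7 -> bits=001111010
Op 3: insert jay -> sets bits 2 3 8 -> bits=001111011
Op 4: insert dog -> sets bits 5 6 7 -> bits=001111111
Op 5: query elk -> checks bit4=1, bit5=1, bit7=1 (all 1) -> maybe
Op 6: query bee -> checks bit1=0, bit5=1, bit6=1 (has a 0) -> no
Op 7: insert cat -> sets bits 4 5 7 -> bits=001111111
Op 8: query koi -> checks bit2=1, bit4=1, bit8=1 (all 1) -> maybe
Op 9: query koi -> checks bit2=1, bit4=1, bit8=1 (all 1) -> maybe
Op 10: insert bee -> sets bits 1 5 6 -> bits=011111111
Op 11: query koi -> checks bit2=1, bit4=1, bit8=1 (all 1) -> maybe
Query results in order: maybe no maybe maybe maybe

Answer: maybe no maybe maybe maybe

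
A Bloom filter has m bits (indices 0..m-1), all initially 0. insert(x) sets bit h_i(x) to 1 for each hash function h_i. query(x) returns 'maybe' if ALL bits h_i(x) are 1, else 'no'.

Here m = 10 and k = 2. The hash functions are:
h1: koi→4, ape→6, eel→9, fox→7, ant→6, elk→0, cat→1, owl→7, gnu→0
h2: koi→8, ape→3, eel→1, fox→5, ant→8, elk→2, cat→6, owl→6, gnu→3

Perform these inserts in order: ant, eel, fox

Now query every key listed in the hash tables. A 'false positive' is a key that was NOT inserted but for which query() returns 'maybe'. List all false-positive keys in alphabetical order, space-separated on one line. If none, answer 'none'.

Start: bits=0000000000
After insert 'ant': sets bits 6 8 -> bits=0000001010
After insert 'eel': sets bits 1 9 -> bits=0100001011
After insert 'fox': sets bits 5 7 -> bits=0100011111
Not inserted: ape cat elk gnu koi owl — query each against bits=0100011111:
query ape: checks bit3=0, bit6=1 (has a 0) -> no => not a false positive
query cat: checks bit1=1, bit6=1 (all 1) -> maybe => FALSE POSITIVE
query elk: checks bit0=0, bit2=0 (has a 0) -> no => not a false positive
query gnu: checks bit0=0, bit3=0 (has a 0) -> no => not a false positive
query koi: checks bit4=0, bit8=1 (has a 0) -> no => not a false positive
query owl: checks bit6=1, bit7=1 (all 1) -> maybe => FALSE POSITIVE
False positives (alphabetical): cat owl

Answer: cat owl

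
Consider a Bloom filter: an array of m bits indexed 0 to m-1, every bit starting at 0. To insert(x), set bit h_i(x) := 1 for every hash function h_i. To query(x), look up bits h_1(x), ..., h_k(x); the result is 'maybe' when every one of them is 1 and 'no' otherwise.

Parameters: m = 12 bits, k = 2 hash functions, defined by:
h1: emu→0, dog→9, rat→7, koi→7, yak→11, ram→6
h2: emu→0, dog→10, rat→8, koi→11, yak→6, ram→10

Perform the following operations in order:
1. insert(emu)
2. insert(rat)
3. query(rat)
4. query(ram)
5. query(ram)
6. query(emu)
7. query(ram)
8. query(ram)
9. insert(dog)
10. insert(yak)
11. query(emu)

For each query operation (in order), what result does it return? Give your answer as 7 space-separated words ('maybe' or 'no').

Start: bits=000000000000
Op 1: insert emu -> sets bits 0 -> bits=100000000000
Op 2: insert rat -> sets bits 7 8 -> bits=100000011000
Op 3: query rat -> checks bit7=1, bit8=1 (all 1) -> maybe
Op 4: query ram -> checks bit6=0, bit10=0 (has a 0) -> no
Op 5: query ram -> checks bit6=0, bit10=0 (has a 0) -> no
Op 6: query emu -> checks bit0=1 (all 1) -> maybe
Op 7: query ram -> checks bit6=0, bit10=0 (has a 0) -> no
Op 8: query ram -> checks bit6=0, bit10=0 (has a 0) -> no
Op 9: insert dog -> sets bits 9 10 -> bits=100000011110
Op 10: insert yak -> sets bits 6 11 -> bits=100000111111
Op 11: query emu -> checks bit0=1 (all 1) -> maybe
Query results in order: maybe no no maybe no no maybe

Answer: maybe no no maybe no no maybe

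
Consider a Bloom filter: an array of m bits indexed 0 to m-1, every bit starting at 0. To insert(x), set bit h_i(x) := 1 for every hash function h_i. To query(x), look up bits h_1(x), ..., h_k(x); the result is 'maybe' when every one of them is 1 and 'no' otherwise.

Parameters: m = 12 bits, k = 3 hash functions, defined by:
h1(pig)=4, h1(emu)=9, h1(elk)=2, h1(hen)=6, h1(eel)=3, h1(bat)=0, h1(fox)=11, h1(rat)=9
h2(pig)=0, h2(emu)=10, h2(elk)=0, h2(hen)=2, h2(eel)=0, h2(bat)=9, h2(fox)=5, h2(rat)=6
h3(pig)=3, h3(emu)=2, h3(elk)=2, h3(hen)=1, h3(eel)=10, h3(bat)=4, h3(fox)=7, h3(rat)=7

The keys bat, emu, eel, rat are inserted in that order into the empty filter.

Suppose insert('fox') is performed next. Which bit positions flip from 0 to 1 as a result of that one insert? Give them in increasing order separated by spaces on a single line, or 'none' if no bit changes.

Start: bits=000000000000
After insert 'bat': sets bits 0 4 9 -> bits=100010000100
After insert 'emu': sets bits 2 9 10 -> bits=101010000110
After insert 'eel': sets bits 0 3 10 -> bits=101110000110
After insert 'rat': sets bits 6 7 9 -> bits=101110110110
insert 'fox' would touch bits 5 7 11; currently bit5=0, bit7=1, bit11=0
Bits that are 0 among those (would change 0->1): 5 11

Answer: 5 11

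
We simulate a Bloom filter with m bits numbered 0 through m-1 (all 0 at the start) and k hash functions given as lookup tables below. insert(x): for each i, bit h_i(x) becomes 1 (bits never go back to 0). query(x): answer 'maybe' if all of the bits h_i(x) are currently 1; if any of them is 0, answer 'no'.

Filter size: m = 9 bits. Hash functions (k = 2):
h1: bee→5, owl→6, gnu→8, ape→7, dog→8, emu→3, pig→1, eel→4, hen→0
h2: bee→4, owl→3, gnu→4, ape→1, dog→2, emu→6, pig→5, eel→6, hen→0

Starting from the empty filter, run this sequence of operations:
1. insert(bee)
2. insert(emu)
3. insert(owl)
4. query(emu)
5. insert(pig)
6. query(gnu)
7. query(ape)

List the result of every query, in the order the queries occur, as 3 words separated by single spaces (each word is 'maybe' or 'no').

Start: bits=000000000
Op 1: insert bee -> sets bits 4 5 -> bits=000011000
Op 2: insert emu -> sets bits 3 6 -> bits=000111100
Op 3: insert owl -> sets bits 3 6 -> bits=000111100
Op 4: query emu -> checks bit3=1, bit6=1 (all 1) -> maybe
Op 5: insert pig -> sets bits 1 5 -> bits=010111100
Op 6: query gnu -> checks bit4=1, bit8=0 (has a 0) -> no
Op 7: query ape -> checks bit1=1, bit7=0 (has a 0) -> no
Query results in order: maybe no no

Answer: maybe no no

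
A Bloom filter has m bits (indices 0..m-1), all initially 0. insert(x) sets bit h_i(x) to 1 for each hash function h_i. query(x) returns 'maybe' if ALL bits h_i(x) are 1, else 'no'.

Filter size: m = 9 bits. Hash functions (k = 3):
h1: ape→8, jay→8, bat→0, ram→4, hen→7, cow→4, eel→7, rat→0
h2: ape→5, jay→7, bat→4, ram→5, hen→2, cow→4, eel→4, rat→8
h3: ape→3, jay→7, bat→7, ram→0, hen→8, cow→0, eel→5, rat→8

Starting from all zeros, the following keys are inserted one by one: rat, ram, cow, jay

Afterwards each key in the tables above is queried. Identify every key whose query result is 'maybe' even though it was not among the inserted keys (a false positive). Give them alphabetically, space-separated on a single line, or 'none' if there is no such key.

Start: bits=000000000
After insert 'rat': sets bits 0 8 -> bits=100000001
After insert 'ram': sets bits 0 4 5 -> bits=100011001
After insert 'cow': sets bits 0 4 -> bits=100011001
After insert 'jay': sets bits 7 8 -> bits=100011011
Not inserted: ape bat eel hen — query each against bits=100011011:
query ape: checks bit3=0, bit5=1, bit8=1 (has a 0) -> no => not a false positive
query bat: checks bit0=1, bit4=1, bit7=1 (all 1) -> maybe => FALSE POSITIVE
query eel: checks bit4=1, bit5=1, bit7=1 (all 1) -> maybe => FALSE POSITIVE
query hen: checks bit2=0, bit7=1, bit8=1 (has a 0) -> no => not a false positive
False positives (alphabetical): bat eel

Answer: bat eel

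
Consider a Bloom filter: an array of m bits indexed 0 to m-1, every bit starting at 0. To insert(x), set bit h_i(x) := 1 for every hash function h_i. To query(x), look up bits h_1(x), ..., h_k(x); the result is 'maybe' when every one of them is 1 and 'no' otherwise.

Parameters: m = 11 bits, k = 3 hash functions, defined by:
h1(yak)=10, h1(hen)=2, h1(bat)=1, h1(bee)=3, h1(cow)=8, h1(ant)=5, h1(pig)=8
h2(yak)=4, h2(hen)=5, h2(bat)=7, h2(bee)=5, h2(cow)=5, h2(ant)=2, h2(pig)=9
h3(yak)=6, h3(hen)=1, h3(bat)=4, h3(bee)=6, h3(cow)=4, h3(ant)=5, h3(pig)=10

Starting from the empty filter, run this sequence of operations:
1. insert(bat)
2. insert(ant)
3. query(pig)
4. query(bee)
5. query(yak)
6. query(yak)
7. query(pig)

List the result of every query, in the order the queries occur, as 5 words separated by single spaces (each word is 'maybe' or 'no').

Answer: no no no no no

Derivation:
Start: bits=00000000000
Op 1: insert bat -> sets bits 1 4 7 -> bits=01001001000
Op 2: insert ant -> sets bits 2 5 -> bits=01101101000
Op 3: query pig -> checks bit8=0, bit9=0, bit10=0 (has a 0) -> no
Op 4: query bee -> checks bit3=0, bit5=1, bit6=0 (has a 0) -> no
Op 5: query yak -> checks bit4=1, bit6=0, bit10=0 (has a 0) -> no
Op 6: query yak -> checks bit4=1, bit6=0, bit10=0 (has a 0) -> no
Op 7: query pig -> checks bit8=0, bit9=0, bit10=0 (has a 0) -> no
Query results in order: no no no no no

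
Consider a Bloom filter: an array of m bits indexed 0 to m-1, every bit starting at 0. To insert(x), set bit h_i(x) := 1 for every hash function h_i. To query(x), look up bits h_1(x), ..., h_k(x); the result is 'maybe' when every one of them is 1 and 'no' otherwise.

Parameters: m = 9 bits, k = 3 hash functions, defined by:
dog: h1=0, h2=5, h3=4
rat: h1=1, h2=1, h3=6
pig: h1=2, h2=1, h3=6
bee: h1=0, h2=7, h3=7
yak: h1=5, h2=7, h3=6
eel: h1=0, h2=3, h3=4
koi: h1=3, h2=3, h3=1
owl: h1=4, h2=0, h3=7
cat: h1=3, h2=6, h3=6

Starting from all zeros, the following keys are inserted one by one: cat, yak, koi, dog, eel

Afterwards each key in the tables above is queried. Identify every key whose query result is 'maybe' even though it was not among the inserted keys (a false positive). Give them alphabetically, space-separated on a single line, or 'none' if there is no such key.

Answer: bee owl rat

Derivation:
Start: bits=000000000
After insert 'cat': sets bits 3 6 -> bits=000100100
After insert 'yak': sets bits 5 6 7 -> bits=000101110
After insert 'koi': sets bits 1 3 -> bits=010101110
After insert 'dog': sets bits 0 4 5 -> bits=110111110
After insert 'eel': sets bits 0 3 4 -> bits=110111110
Not inserted: bee owl pig rat — query each against bits=110111110:
query bee: checks bit0=1, bit7=1 (all 1) -> maybe => FALSE POSITIVE
query owl: checks bit0=1, bit4=1, bit7=1 (all 1) -> maybe => FALSE POSITIVE
query pig: checks bit1=1, bit2=0, bit6=1 (has a 0) -> no => not a false positive
query rat: checks bit1=1, bit6=1 (all 1) -> maybe => FALSE POSITIVE
False positives (alphabetical): bee owl rat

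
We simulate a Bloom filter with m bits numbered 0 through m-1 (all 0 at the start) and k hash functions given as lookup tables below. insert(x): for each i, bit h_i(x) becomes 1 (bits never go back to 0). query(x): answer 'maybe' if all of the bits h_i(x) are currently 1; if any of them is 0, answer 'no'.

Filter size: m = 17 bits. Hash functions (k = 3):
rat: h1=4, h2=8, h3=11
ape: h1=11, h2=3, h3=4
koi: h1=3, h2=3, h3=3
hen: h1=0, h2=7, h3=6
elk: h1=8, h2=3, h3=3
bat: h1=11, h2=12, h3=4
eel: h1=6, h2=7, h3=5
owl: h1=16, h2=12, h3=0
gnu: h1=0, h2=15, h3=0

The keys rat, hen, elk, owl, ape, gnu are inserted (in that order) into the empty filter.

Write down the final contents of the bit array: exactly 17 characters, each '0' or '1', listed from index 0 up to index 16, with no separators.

Answer: 10011011100110011

Derivation:
Start: bits=00000000000000000
After insert 'rat': sets bits 4 8 11 -> bits=00001000100100000
After insert 'hen': sets bits 0 6 7 -> bits=10001011100100000
After insert 'elk': sets bits 3 8 -> bits=10011011100100000
After insert 'owl': sets bits 0 12 16 -> bits=10011011100110001
After insert 'ape': sets bits 3 4 11 -> bits=10011011100110001
After insert 'gnu': sets bits 0 15 -> bits=10011011100110011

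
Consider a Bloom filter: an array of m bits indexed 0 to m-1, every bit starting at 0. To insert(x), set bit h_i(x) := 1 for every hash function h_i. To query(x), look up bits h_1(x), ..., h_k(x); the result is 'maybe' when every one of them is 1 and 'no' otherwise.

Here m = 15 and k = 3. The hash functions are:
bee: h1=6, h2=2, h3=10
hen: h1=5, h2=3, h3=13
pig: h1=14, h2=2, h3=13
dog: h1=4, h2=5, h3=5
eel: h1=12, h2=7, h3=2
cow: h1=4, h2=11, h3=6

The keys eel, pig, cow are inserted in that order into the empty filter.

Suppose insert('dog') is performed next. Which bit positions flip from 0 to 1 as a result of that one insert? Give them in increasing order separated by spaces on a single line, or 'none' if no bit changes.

Answer: 5

Derivation:
Start: bits=000000000000000
After insert 'eel': sets bits 2 7 12 -> bits=001000010000100
After insert 'pig': sets bits 2 13 14 -> bits=001000010000111
After insert 'cow': sets bits 4 6 11 -> bits=001010110001111
insert 'dog' would touch bits 4 5; currently bit4=1, bit5=0
Bits that are 0 among those (would change 0->1): 5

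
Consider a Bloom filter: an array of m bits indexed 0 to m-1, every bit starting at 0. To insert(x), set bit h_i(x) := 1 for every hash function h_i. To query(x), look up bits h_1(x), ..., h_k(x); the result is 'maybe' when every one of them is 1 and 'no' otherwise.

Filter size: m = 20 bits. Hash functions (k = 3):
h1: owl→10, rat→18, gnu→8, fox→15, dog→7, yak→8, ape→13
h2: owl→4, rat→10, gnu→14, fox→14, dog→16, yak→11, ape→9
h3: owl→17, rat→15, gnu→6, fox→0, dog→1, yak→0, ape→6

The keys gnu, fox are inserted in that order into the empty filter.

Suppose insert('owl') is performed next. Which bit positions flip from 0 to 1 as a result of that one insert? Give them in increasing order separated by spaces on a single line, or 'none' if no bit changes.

Start: bits=00000000000000000000
After insert 'gnu': sets bits 6 8 14 -> bits=00000010100000100000
After insert 'fox': sets bits 0 14 15 -> bits=10000010100000110000
insert 'owl' would touch bits 4 10 17; currently bit4=0, bit10=0, bit17=0
Bits that are 0 among those (would change 0->1): 4 10 17

Answer: 4 10 17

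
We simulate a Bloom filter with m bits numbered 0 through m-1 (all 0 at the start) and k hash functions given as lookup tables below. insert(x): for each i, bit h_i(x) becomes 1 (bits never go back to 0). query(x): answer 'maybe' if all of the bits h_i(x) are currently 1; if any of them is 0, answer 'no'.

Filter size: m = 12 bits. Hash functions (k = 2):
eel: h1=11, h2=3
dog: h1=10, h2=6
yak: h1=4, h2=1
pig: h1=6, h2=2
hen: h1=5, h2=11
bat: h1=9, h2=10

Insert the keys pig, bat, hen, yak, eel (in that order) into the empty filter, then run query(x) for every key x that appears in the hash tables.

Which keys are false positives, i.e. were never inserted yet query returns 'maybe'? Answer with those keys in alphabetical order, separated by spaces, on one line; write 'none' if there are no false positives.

Answer: dog

Derivation:
Start: bits=000000000000
After insert 'pig': sets bits 2 6 -> bits=001000100000
After insert 'bat': sets bits 9 10 -> bits=001000100110
After insert 'hen': sets bits 5 11 -> bits=001001100111
After insert 'yak': sets bits 1 4 -> bits=011011100111
After insert 'eel': sets bits 3 11 -> bits=011111100111
Not inserted: dog — query each against bits=011111100111:
query dog: checks bit6=1, bit10=1 (all 1) -> maybe => FALSE POSITIVE
False positives (alphabetical): dog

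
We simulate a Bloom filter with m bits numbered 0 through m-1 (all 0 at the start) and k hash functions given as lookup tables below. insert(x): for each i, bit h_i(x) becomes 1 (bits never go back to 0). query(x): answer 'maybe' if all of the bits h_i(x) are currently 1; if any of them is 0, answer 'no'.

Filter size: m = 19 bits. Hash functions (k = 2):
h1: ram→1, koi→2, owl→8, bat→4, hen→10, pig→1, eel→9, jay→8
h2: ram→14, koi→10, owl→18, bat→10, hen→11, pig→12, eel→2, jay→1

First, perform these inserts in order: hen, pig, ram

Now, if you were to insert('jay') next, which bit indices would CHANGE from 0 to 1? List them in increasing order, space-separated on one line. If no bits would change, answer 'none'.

Answer: 8

Derivation:
Start: bits=0000000000000000000
After insert 'hen': sets bits 10 11 -> bits=0000000000110000000
After insert 'pig': sets bits 1 12 -> bits=0100000000111000000
After insert 'ram': sets bits 1 14 -> bits=0100000000111010000
insert 'jay' would touch bits 1 8; currently bit1=1, bit8=0
Bits that are 0 among those (would change 0->1): 8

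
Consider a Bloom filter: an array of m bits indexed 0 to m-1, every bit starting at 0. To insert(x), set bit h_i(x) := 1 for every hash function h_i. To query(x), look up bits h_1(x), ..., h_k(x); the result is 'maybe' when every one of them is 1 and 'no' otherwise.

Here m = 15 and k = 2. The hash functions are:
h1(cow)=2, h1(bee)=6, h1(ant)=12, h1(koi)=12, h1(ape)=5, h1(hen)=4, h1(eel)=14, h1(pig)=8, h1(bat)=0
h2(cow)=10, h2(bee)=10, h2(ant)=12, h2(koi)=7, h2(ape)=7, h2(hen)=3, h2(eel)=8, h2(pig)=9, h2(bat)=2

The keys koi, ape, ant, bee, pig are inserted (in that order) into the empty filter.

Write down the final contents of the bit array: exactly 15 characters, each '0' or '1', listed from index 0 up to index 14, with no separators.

Answer: 000001111110100

Derivation:
Start: bits=000000000000000
After insert 'koi': sets bits 7 12 -> bits=000000010000100
After insert 'ape': sets bits 5 7 -> bits=000001010000100
After insert 'ant': sets bits 12 -> bits=000001010000100
After insert 'bee': sets bits 6 10 -> bits=000001110010100
After insert 'pig': sets bits 8 9 -> bits=000001111110100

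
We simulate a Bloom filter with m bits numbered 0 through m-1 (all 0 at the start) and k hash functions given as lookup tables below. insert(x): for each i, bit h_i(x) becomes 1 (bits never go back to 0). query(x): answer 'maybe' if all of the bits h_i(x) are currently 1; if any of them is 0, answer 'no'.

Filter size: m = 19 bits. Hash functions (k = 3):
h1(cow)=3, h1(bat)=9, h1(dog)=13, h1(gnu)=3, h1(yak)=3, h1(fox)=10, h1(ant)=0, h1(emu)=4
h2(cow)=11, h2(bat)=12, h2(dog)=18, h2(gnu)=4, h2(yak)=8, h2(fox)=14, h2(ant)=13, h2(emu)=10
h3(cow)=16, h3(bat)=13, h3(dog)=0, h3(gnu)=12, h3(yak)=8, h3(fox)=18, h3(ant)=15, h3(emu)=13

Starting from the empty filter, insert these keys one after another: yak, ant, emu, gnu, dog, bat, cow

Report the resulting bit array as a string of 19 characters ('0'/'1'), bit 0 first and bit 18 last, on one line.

Start: bits=0000000000000000000
After insert 'yak': sets bits 3 8 -> bits=0001000010000000000
After insert 'ant': sets bits 0 13 15 -> bits=1001000010000101000
After insert 'emu': sets bits 4 10 13 -> bits=1001100010100101000
After insert 'gnu': sets bits 3 4 12 -> bits=1001100010101101000
After insert 'dog': sets bits 0 13 18 -> bits=1001100010101101001
After insert 'bat': sets bits 9 12 13 -> bits=1001100011101101001
After insert 'cow': sets bits 3 11 16 -> bits=1001100011111101101

Answer: 1001100011111101101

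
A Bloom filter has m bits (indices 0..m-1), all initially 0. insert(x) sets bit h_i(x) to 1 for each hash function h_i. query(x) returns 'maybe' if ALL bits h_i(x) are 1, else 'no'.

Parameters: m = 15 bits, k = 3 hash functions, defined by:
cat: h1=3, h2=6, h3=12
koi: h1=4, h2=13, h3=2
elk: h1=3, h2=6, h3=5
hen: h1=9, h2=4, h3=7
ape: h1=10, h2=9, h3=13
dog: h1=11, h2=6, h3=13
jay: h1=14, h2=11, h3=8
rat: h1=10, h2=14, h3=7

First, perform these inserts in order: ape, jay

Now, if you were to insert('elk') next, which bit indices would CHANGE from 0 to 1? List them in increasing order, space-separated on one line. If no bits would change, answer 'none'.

Answer: 3 5 6

Derivation:
Start: bits=000000000000000
After insert 'ape': sets bits 9 10 13 -> bits=000000000110010
After insert 'jay': sets bits 8 11 14 -> bits=000000001111011
insert 'elk' would touch bits 3 5 6; currently bit3=0, bit5=0, bit6=0
Bits that are 0 among those (would change 0->1): 3 5 6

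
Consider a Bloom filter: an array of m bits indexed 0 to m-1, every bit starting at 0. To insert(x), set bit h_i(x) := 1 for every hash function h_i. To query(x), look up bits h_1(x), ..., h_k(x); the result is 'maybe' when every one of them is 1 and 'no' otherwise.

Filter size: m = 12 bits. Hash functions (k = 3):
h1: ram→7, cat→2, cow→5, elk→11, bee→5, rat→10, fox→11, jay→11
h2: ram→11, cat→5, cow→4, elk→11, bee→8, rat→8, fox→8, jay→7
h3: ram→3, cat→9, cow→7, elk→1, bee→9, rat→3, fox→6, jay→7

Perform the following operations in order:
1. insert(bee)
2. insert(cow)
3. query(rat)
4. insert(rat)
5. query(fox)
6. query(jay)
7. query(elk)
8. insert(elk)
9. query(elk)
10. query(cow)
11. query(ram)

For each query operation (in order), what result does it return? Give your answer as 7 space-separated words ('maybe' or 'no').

Start: bits=000000000000
Op 1: insert bee -> sets bits 5 8 9 -> bits=000001001100
Op 2: insert cow -> sets bits 4 5 7 -> bits=000011011100
Op 3: query rat -> checks bit3=0, bit8=1, bit10=0 (has a 0) -> no
Op 4: insert rat -> sets bits 3 8 10 -> bits=000111011110
Op 5: query fox -> checks bit6=0, bit8=1, bit11=0 (has a 0) -> no
Op 6: query jay -> checks bit7=1, bit11=0 (has a 0) -> no
Op 7: query elk -> checks bit1=0, bit11=0 (has a 0) -> no
Op 8: insert elk -> sets bits 1 11 -> bits=010111011111
Op 9: query elk -> checks bit1=1, bit11=1 (all 1) -> maybe
Op 10: query cow -> checks bit4=1, bit5=1, bit7=1 (all 1) -> maybe
Op 11: query ram -> checks bit3=1, bit7=1, bit11=1 (all 1) -> maybe
Query results in order: no no no no maybe maybe maybe

Answer: no no no no maybe maybe maybe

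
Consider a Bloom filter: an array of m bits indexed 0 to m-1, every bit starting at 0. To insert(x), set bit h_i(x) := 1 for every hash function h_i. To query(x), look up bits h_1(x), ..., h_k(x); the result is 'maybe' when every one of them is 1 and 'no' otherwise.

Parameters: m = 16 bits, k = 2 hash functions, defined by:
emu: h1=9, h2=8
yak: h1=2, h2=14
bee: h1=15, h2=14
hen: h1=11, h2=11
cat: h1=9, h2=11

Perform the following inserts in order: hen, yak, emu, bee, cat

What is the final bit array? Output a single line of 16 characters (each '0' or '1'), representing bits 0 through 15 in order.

Start: bits=0000000000000000
After insert 'hen': sets bits 11 -> bits=0000000000010000
After insert 'yak': sets bits 2 14 -> bits=0010000000010010
After insert 'emu': sets bits 8 9 -> bits=0010000011010010
After insert 'bee': sets bits 14 15 -> bits=0010000011010011
After insert 'cat': sets bits 9 11 -> bits=0010000011010011

Answer: 0010000011010011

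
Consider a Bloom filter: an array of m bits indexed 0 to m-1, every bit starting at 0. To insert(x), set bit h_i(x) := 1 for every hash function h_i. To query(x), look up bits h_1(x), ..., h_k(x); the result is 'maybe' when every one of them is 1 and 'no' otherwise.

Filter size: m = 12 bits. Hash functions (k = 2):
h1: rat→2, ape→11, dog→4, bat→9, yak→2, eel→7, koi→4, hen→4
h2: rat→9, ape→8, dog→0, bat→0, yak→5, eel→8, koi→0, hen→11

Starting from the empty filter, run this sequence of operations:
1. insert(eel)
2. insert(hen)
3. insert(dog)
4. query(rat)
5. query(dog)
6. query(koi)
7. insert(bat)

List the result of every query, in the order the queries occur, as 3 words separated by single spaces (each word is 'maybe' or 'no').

Start: bits=000000000000
Op 1: insert eel -> sets bits 7 8 -> bits=000000011000
Op 2: insert hen -> sets bits 4 11 -> bits=000010011001
Op 3: insert dog -> sets bits 0 4 -> bits=100010011001
Op 4: query rat -> checks bit2=0, bit9=0 (has a 0) -> no
Op 5: query dog -> checks bit0=1, bit4=1 (all 1) -> maybe
Op 6: query koi -> checks bit0=1, bit4=1 (all 1) -> maybe
Op 7: insert bat -> sets bits 0 9 -> bits=100010011101
Query results in order: no maybe maybe

Answer: no maybe maybe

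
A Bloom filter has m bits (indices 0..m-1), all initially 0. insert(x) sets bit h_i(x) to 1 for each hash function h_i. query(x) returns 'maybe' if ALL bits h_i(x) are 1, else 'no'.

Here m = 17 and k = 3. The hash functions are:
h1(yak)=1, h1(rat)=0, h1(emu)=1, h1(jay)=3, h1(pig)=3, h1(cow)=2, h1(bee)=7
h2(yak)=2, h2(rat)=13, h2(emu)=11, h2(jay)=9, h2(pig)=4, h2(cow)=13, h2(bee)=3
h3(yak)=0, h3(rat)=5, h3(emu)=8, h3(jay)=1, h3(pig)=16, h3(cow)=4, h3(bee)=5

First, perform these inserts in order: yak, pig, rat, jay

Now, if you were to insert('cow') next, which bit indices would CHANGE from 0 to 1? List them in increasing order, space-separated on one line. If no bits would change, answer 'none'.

Start: bits=00000000000000000
After insert 'yak': sets bits 0 1 2 -> bits=11100000000000000
After insert 'pig': sets bits 3 4 16 -> bits=11111000000000001
After insert 'rat': sets bits 0 5 13 -> bits=11111100000001001
After insert 'jay': sets bits 1 3 9 -> bits=11111100010001001
insert 'cow' would touch bits 2 4 13; currently bit2=1, bit4=1, bit13=1
Bits that are 0 among those (would change 0->1): none

Answer: none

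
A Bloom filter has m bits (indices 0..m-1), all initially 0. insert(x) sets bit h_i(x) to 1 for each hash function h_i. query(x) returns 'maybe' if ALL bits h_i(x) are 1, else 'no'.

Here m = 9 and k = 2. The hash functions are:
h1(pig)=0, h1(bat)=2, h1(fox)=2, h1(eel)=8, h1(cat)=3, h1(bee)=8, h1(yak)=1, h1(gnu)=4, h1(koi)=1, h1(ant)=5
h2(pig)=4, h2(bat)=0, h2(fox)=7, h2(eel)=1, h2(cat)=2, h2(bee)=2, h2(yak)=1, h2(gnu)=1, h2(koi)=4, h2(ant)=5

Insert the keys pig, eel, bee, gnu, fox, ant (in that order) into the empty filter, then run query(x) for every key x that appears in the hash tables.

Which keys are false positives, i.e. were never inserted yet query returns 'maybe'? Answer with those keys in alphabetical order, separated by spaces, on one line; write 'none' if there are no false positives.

Answer: bat koi yak

Derivation:
Start: bits=000000000
After insert 'pig': sets bits 0 4 -> bits=100010000
After insert 'eel': sets bits 1 8 -> bits=110010001
After insert 'bee': sets bits 2 8 -> bits=111010001
After insert 'gnu': sets bits 1 4 -> bits=111010001
After insert 'fox': sets bits 2 7 -> bits=111010011
After insert 'ant': sets bits 5 -> bits=111011011
Not inserted: bat cat koi yak — query each against bits=111011011:
query bat: checks bit0=1, bit2=1 (all 1) -> maybe => FALSE POSITIVE
query cat: checks bit2=1, bit3=0 (has a 0) -> no => not a false positive
query koi: checks bit1=1, bit4=1 (all 1) -> maybe => FALSE POSITIVE
query yak: checks bit1=1 (all 1) -> maybe => FALSE POSITIVE
False positives (alphabetical): bat koi yak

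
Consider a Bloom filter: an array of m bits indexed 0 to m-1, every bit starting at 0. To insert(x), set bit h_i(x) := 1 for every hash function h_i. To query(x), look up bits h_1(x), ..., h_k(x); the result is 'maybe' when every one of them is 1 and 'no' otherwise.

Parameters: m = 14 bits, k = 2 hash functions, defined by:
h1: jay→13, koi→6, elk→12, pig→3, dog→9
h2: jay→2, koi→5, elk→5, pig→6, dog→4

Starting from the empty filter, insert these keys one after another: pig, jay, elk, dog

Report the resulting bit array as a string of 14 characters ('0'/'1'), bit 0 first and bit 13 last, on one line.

Answer: 00111110010011

Derivation:
Start: bits=00000000000000
After insert 'pig': sets bits 3 6 -> bits=00010010000000
After insert 'jay': sets bits 2 13 -> bits=00110010000001
After insert 'elk': sets bits 5 12 -> bits=00110110000011
After insert 'dog': sets bits 4 9 -> bits=00111110010011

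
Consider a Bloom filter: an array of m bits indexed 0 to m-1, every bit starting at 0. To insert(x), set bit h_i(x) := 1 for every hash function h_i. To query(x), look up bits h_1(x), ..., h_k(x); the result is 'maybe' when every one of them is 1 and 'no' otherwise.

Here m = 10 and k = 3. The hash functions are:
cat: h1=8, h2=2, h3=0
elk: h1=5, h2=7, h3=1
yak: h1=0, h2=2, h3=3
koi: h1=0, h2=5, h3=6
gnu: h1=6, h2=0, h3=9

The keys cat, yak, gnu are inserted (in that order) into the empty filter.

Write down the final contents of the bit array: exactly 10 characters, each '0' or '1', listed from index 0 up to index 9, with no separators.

Start: bits=0000000000
After insert 'cat': sets bits 0 2 8 -> bits=1010000010
After insert 'yak': sets bits 0 2 3 -> bits=1011000010
After insert 'gnu': sets bits 0 6 9 -> bits=1011001011

Answer: 1011001011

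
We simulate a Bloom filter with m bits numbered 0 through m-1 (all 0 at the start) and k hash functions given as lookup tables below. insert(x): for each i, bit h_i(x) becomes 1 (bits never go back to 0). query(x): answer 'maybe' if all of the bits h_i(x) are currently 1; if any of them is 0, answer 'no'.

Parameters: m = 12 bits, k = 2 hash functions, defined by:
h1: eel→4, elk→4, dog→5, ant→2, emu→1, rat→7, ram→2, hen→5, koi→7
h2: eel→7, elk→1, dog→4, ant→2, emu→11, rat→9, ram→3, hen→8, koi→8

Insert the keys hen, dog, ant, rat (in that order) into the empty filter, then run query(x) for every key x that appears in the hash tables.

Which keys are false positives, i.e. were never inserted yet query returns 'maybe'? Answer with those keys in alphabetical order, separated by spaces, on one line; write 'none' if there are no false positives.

Answer: eel koi

Derivation:
Start: bits=000000000000
After insert 'hen': sets bits 5 8 -> bits=000001001000
After insert 'dog': sets bits 4 5 -> bits=000011001000
After insert 'ant': sets bits 2 -> bits=001011001000
After insert 'rat': sets bits 7 9 -> bits=001011011100
Not inserted: eel elk emu koi ram — query each against bits=001011011100:
query eel: checks bit4=1, bit7=1 (all 1) -> maybe => FALSE POSITIVE
query elk: checks bit1=0, bit4=1 (has a 0) -> no => not a false positive
query emu: checks bit1=0, bit11=0 (has a 0) -> no => not a false positive
query koi: checks bit7=1, bit8=1 (all 1) -> maybe => FALSE POSITIVE
query ram: checks bit2=1, bit3=0 (has a 0) -> no => not a false positive
False positives (alphabetical): eel koi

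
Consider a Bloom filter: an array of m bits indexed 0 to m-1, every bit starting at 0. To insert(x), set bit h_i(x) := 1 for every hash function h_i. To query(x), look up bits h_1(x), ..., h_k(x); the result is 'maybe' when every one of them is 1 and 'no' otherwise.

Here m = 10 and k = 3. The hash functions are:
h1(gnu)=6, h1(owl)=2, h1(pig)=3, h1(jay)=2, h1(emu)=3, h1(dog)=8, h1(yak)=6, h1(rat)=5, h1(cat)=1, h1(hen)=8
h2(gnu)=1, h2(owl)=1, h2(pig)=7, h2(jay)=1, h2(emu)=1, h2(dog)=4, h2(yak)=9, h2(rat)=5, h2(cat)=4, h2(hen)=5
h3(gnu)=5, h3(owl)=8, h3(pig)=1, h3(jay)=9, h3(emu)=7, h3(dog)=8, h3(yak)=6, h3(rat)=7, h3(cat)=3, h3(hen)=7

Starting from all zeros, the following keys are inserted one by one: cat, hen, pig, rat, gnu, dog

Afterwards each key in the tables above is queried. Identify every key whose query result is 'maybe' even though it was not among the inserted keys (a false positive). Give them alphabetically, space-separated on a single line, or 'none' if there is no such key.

Answer: emu

Derivation:
Start: bits=0000000000
After insert 'cat': sets bits 1 3 4 -> bits=0101100000
After insert 'hen': sets bits 5 7 8 -> bits=0101110110
After insert 'pig': sets bits 1 3 7 -> bits=0101110110
After insert 'rat': sets bits 5 7 -> bits=0101110110
After insert 'gnu': sets bits 1 5 6 -> bits=0101111110
After insert 'dog': sets bits 4 8 -> bits=0101111110
Not inserted: emu jay owl yak — query each against bits=0101111110:
query emu: checks bit1=1, bit3=1, bit7=1 (all 1) -> maybe => FALSE POSITIVE
query jay: checks bit1=1, bit2=0, bit9=0 (has a 0) -> no => not a false positive
query owl: checks bit1=1, bit2=0, bit8=1 (has a 0) -> no => not a false positive
query yak: checks bit6=1, bit9=0 (has a 0) -> no => not a false positive
False positives (alphabetical): emu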